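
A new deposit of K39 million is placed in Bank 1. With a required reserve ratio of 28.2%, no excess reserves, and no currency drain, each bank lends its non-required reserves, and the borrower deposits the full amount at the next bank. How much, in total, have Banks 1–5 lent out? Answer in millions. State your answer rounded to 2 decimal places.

K80.35 million

Bank i lends (1 − rr)^i of the original deposit: Bank 1 lends 39·0.7180 = 28.0020, Bank 2 lends 39·0.7180² ≈ 20.1054, and so on.
Summing a geometric series: total = 39·[0.7180·(1 − 0.7180^5) / (1 − 0.7180)] ≈ 80.3499 million.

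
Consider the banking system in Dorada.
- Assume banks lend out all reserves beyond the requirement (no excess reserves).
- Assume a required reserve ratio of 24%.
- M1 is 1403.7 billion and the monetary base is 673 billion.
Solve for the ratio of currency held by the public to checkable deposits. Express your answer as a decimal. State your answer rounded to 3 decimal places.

0.460

Using m = M/MB = 1403.7/673 ≈ 2.085736. From m = (1 + c)/(c + rr + e), rearranging gives 1 + c = m·(c + rr + e), so c·(1 − m) = m·(rr + e) − 1.
Hence c = [m·(rr + e) − 1]/(1 − m) = [2.085736 × (0.24 + 0) − 1] / (1 − 2.085736) = 0.459986.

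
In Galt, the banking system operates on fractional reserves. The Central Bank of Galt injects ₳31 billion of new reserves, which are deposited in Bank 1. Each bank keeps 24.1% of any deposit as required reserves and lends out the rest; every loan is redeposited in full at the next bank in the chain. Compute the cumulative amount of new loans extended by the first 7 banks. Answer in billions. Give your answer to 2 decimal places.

Bank i lends (1 − rr)^i of the original deposit: Bank 1 lends 31·0.7590 = 23.5290, Bank 2 lends 31·0.7590² ≈ 17.8585, and so on.
Summing a geometric series: total = 31·[0.7590·(1 − 0.7590^7) / (1 − 0.7590)] ≈ 83.4637 billion.

₳83.46 billion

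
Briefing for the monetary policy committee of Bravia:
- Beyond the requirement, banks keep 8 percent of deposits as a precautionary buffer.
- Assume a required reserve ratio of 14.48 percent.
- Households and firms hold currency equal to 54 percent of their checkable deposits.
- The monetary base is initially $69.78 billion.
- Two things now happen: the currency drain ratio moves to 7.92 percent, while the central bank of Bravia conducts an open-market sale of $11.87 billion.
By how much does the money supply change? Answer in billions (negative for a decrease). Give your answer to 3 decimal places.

$65.072 billion

Before: m₁ = (1 + 0.54) / (0.1448 + 0.08 + 0.54) ≈ 2.013598, MB₁ = 69.78, so M₁ = 2.013598 × 69.78 ≈ 140.5089 billion.
After: m₂ = (1 + 0.0792) / (0.1448 + 0.08 + 0.0792) = 3.55, MB₂ = 69.78 − 11.87 = 57.91, so M₂ = 3.55 × 57.91 = 205.5805 billion.
ΔM = M₂ − M₁ = 205.5805 − 140.5089 = 65.0716 billion.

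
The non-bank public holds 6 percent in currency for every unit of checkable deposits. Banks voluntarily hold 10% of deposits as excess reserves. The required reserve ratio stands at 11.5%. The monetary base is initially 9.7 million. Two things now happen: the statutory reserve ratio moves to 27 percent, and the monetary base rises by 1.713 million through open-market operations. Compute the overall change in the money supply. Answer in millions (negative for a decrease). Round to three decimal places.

Before: m₁ = (1 + 0.06) / (0.115 + 0.1 + 0.06) ≈ 3.854545, MB₁ = 9.7, so M₁ = 3.854545 × 9.7 ≈ 37.3891 million.
After: m₂ = (1 + 0.06) / (0.27 + 0.1 + 0.06) ≈ 2.465116, MB₂ = 9.7 + 1.713 = 11.413, so M₂ = 2.465116 × 11.413 ≈ 28.1344 million.
ΔM = M₂ − M₁ = 28.1344 − 37.3891 = -9.2547 million.

-9.255 million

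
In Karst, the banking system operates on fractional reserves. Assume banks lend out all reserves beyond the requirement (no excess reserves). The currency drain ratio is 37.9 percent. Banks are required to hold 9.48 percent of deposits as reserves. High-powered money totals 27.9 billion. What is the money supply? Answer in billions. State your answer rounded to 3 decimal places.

81.203 billion

The money multiplier is m = (1 + c) / (rr + c) = (1 + 0.379) / (0.0948 + 0.379) ≈ 2.910511.
So M = m × MB = 2.910511 × 27.9 ≈ 81.2033 billion.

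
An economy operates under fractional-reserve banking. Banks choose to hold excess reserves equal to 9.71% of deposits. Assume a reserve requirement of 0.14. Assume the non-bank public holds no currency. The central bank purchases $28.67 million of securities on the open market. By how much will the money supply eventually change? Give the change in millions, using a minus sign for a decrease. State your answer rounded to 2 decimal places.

The money multiplier is m = 1 / (rr + e) = 1 / (0.14 + 0.0971) ≈ 4.21763.
The purchase adds 28.67 million of base, so ΔM = m × ΔMB = 4.21763 × (+28.67) ≈ 120.9195 million.

$120.92 million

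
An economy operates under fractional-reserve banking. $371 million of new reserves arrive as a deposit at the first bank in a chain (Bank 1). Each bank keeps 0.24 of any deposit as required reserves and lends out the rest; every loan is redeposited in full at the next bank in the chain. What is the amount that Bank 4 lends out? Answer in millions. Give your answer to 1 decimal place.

$123.8 million

Each bank lends a fraction (1 − rr) = 0.7600 of the deposit it receives, so Bank 4 receives 371·0.7600^3 and lends 371·0.7600^4 ≈ 123.7737 million.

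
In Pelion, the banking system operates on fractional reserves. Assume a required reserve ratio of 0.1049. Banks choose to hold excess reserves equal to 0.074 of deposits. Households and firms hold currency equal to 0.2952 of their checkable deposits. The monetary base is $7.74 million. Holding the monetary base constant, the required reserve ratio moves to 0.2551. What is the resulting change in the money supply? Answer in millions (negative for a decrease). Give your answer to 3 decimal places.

Initially m₁ = (1 + 0.2952) / (0.1049 + 0.074 + 0.2952) ≈ 2.73191, so M₁ = 2.73191 × 7.74 ≈ 21.145 million.
After the change m₂ = (1 + 0.2952) / (0.2551 + 0.074 + 0.2952) ≈ 2.07464, so M₂ = 2.07464 × 7.74 ≈ 16.0577 million.
ΔM = M₂ − M₁ = 16.0577 − 21.145 = -5.0873 million.

-5.087 million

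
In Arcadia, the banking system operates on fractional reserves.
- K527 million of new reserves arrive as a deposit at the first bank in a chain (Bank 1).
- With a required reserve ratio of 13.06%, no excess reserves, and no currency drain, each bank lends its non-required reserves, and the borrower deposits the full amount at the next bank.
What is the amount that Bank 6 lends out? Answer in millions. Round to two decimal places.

K227.58 million

Each bank lends a fraction (1 − rr) = 0.8694 of the deposit it receives, so Bank 6 receives 527·0.8694^5 and lends 527·0.8694^6 ≈ 227.5770 million.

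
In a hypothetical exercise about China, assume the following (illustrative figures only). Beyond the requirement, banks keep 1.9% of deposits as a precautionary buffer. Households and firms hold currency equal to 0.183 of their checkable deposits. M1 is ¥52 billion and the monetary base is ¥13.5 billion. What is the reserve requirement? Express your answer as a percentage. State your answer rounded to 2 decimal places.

Using m = M/MB = 52/13.5 ≈ 3.851852. Since m = (1 + c)/(c + rr + e), the denominator satisfies c + rr + e = (1 + c)/m = (1 + 0.183) / 3.851852 ≈ 0.307125.
With c = 0.183 and e = 0.019, the reserve requirement is 0.307125 − 0.183 − 0.019 = 0.105125.

10.51%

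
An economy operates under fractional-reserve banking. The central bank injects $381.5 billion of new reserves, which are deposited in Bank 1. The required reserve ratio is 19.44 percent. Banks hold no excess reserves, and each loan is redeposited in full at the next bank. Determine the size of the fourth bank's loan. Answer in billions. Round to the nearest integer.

$161 billion

Each bank lends a fraction (1 − rr) = 0.8056 of the deposit it receives, so Bank 4 receives 381.5·0.8056^3 and lends 381.5·0.8056^4 ≈ 160.6839 billion.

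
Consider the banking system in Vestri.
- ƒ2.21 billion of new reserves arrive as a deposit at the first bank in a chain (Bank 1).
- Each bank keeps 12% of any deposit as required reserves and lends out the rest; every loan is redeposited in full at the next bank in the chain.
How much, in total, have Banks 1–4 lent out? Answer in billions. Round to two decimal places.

Bank i lends (1 − rr)^i of the original deposit: Bank 1 lends 2.21·0.8800 = 1.9448, Bank 2 lends 2.21·0.8800² ≈ 1.7114, and so on.
Summing a geometric series: total = 2.21·[0.8800·(1 − 0.8800^4) / (1 − 0.8800)] ≈ 6.4876 billion.

ƒ6.49 billion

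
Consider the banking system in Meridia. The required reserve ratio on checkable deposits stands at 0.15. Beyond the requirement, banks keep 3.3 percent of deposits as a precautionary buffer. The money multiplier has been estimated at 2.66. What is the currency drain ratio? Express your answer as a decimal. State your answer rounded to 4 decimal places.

Using m = 2.66. From m = (1 + c)/(c + rr + e), rearranging gives 1 + c = m·(c + rr + e), so c·(1 − m) = m·(rr + e) − 1.
Hence c = [m·(rr + e) − 1]/(1 − m) = [2.66 × (0.15 + 0.033) − 1] / (1 − 2.66) ≈ 0.309169.

0.3092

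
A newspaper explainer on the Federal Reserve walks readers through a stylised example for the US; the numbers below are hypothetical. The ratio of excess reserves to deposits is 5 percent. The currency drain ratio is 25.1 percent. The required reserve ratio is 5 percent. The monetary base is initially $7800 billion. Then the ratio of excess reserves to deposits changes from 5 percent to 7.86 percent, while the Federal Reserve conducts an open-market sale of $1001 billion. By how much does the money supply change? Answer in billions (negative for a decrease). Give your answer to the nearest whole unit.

Before: m₁ = (1 + 0.251) / (0.05 + 0.05 + 0.251) ≈ 3.56410, MB₁ = 7800, so M₁ = 3.56410 × 7800 = 27799.98 billion.
After: m₂ = (1 + 0.251) / (0.05 + 0.0786 + 0.251) ≈ 3.29557, MB₂ = 7800 − 1001 = 6799, so M₂ = 3.29557 × 6799 ≈ 22406.5804 billion.
ΔM = M₂ − M₁ = 22406.5804 − 27799.98 = -5393.3996 billion.

-5393 billion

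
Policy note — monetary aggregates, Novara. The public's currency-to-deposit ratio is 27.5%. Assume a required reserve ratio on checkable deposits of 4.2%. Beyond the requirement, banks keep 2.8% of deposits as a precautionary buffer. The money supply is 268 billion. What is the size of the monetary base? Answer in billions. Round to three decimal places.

72.518 billion

The money multiplier is m = (1 + c) / (rr + e + c) = (1 + 0.275) / (0.042 + 0.028 + 0.275) ≈ 3.6956522.
MB = M / m = 268 / 3.6956522 ≈ 72.5176 billion.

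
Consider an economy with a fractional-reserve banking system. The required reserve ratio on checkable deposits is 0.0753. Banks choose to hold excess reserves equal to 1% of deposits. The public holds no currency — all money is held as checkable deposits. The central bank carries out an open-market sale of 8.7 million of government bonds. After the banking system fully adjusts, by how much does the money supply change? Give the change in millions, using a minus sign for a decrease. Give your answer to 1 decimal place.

-102.0 million

The money multiplier is m = 1 / (rr + e) = 1 / (0.0753 + 0.01) ≈ 11.7233.
The sale removes 8.7 million of base, so ΔM = m × ΔMB = 11.7233 × (−8.7) ≈ -101.9927 million.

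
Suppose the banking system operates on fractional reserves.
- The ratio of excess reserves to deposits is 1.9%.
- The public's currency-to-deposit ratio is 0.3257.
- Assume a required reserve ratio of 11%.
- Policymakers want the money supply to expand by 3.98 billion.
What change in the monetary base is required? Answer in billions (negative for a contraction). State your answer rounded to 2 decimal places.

1.37 billion

The money multiplier is m = (1 + c) / (rr + e + c) = (1 + 0.3257) / (0.11 + 0.019 + 0.3257) ≈ 2.9155.
ΔMB = ΔM / m = (+3.98) / 2.9155 ≈ 1.3651 billion.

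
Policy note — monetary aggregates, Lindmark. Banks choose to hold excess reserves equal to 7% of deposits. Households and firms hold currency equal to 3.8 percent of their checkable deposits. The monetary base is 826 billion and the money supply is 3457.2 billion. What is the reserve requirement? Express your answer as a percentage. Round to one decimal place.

14.0%

Using m = M/MB = 3457.2/826 ≈ 4.185472. Since m = (1 + c)/(c + rr + e), the denominator satisfies c + rr + e = (1 + c)/m = (1 + 0.038) / 4.185472 ≈ 0.248001.
With c = 0.038 and e = 0.07, the reserve requirement is 0.248001 − 0.038 − 0.07 = 0.140001.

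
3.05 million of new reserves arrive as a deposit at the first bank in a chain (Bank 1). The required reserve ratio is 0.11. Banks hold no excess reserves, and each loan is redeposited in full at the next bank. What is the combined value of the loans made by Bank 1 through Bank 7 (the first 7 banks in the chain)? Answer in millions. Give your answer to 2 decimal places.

13.76 million

Bank i lends (1 − rr)^i of the original deposit: Bank 1 lends 3.05·0.8900 = 2.7145, Bank 2 lends 3.05·0.8900² ≈ 2.4159, and so on.
Summing a geometric series: total = 3.05·[0.8900·(1 − 0.8900^7) / (1 − 0.8900)] ≈ 13.7622 million.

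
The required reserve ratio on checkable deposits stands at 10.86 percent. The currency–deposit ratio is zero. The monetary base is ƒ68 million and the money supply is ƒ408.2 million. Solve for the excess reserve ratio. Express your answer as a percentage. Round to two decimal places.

Using m = M/MB = 408.2/68 ≈ 6.002941. Since m = (1 + c)/(c + rr + e), the denominator satisfies c + rr + e = (1 + c)/m = (1 + 0) / 6.002941 ≈ 0.166585.
With c = 0 and rr = 0.1086, the excess reserve ratio is 0.166585 − 0 − 0.1086 = 0.057985.

5.80%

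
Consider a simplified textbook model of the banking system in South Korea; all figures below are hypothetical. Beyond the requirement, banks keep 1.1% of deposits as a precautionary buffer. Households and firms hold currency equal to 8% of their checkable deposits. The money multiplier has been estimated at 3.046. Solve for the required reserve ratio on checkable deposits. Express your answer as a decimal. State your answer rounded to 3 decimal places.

Using m = 3.046. Since m = (1 + c)/(c + rr + e), the denominator satisfies c + rr + e = (1 + c)/m = (1 + 0.08) / 3.046 ≈ 0.354563.
With c = 0.08 and e = 0.011, the required reserve ratio on checkable deposits is 0.354563 − 0.08 − 0.011 = 0.263563.

0.264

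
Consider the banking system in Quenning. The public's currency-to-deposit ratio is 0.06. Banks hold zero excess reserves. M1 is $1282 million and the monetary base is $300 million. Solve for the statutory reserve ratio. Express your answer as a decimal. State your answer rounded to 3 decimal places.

0.188

Using m = M/MB = 1282/300 ≈ 4.273333. Since m = (1 + c)/(c + rr + e), the denominator satisfies c + rr + e = (1 + c)/m = (1 + 0.06) / 4.273333 ≈ 0.248050.
With c = 0.06 and e = 0, the statutory reserve ratio is 0.248050 − 0.06 − 0 = 0.18805.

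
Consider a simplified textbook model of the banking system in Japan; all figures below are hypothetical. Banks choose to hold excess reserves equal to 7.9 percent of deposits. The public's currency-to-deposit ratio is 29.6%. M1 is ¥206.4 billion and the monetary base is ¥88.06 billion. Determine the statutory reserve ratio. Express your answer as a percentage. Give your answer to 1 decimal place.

17.8%

Using m = M/MB = 206.4/88.06 ≈ 2.343856. Since m = (1 + c)/(c + rr + e), the denominator satisfies c + rr + e = (1 + c)/m = (1 + 0.296) / 2.343856 ≈ 0.552935.
With c = 0.296 and e = 0.079, the statutory reserve ratio is 0.552935 − 0.296 − 0.079 = 0.177935.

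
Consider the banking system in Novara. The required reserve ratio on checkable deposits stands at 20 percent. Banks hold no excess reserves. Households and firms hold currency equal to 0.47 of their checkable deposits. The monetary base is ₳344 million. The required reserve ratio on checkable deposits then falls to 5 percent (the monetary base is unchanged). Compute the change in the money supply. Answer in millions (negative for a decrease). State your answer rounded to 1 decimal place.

Initially m₁ = (1 + 0.47) / (0.2 + 0.47) ≈ 2.19403, so M₁ = 2.19403 × 344 ≈ 754.7463 million.
After the change m₂ = (1 + 0.47) / (0.05 + 0.47) ≈ 2.82692, so M₂ = 2.82692 × 344 ≈ 972.4605 million.
ΔM = M₂ − M₁ = 972.4605 − 754.7463 = 217.7142 million.

₳217.7 million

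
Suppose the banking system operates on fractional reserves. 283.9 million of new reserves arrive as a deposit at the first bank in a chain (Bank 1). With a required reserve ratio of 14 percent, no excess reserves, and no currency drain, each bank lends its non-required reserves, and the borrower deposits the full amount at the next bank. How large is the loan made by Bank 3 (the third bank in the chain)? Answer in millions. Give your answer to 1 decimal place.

180.6 million

Each bank lends a fraction (1 − rr) = 0.8600 of the deposit it receives, so Bank 3 receives 283.9·0.8600^2 and lends 283.9·0.8600^3 ≈ 180.5763 million.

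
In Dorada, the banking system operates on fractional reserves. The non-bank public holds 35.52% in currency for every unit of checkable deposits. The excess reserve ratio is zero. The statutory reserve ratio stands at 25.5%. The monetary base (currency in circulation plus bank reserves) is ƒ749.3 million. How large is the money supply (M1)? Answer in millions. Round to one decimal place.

The money multiplier is m = (1 + c) / (rr + c) = (1 + 0.3552) / (0.255 + 0.3552) ≈ 2.22091.
So M = m × MB = 2.22091 × 749.3 ≈ 1664.1279 million.

ƒ1664.1 million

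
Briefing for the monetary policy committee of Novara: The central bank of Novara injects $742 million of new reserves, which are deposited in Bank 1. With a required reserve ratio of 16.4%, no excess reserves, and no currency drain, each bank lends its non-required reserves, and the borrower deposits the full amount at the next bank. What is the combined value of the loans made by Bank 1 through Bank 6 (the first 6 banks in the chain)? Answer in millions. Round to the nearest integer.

$2491 million

Bank i lends (1 − rr)^i of the original deposit: Bank 1 lends 742·0.8360 = 620.3120, Bank 2 lends 742·0.8360² ≈ 518.5808, and so on.
Summing a geometric series: total = 742·[0.8360·(1 − 0.8360^6) / (1 − 0.8360)] ≈ 2491.1591 million.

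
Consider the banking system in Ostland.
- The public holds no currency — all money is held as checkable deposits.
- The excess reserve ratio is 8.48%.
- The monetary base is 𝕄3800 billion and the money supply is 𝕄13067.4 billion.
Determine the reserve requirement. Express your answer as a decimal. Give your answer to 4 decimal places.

0.2060

Using m = M/MB = 13067.4/3800 ≈ 3.438789. Since m = (1 + c)/(c + rr + e), the denominator satisfies c + rr + e = (1 + c)/m = (1 + 0) / 3.438789 ≈ 0.290800.
With c = 0 and e = 0.0848, the reserve requirement is 0.290800 − 0 − 0.0848 = 0.206.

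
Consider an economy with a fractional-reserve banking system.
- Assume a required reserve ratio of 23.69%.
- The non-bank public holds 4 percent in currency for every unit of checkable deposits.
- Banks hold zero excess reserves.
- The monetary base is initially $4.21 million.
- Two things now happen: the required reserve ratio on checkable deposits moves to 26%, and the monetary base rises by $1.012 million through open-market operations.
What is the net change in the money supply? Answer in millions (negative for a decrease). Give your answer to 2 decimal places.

$2.29 million

Before: m₁ = (1 + 0.04) / (0.2369 + 0.04) ≈ 3.7559, MB₁ = 4.21, so M₁ = 3.7559 × 4.21 ≈ 15.8123 million.
After: m₂ = (1 + 0.04) / (0.26 + 0.04) ≈ 3.4667, MB₂ = 4.21 + 1.012 = 5.222, so M₂ = 3.4667 × 5.222 ≈ 18.1031 million.
ΔM = M₂ − M₁ = 18.1031 − 15.8123 = 2.2908 million.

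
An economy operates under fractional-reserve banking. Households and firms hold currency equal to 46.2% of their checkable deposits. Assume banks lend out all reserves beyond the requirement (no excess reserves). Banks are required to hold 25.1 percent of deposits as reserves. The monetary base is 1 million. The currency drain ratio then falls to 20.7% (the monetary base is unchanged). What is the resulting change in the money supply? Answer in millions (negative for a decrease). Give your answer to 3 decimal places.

0.585 million

Initially m₁ = (1 + 0.462) / (0.251 + 0.462) ≈ 2.0505, so M₁ = 2.0505 × 1 = 2.0505 million.
After the change m₂ = (1 + 0.207) / (0.251 + 0.207) ≈ 2.6354, so M₂ = 2.6354 × 1 = 2.6354 million.
ΔM = M₂ − M₁ = 2.6354 − 2.0505 = 0.5849 million.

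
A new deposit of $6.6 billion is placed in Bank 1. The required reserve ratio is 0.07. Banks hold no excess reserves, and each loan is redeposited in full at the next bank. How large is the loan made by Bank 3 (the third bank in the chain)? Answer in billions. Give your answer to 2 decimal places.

$5.31 billion

Each bank lends a fraction (1 − rr) = 0.9300 of the deposit it receives, so Bank 3 receives 6.6·0.9300^2 and lends 6.6·0.9300^3 ≈ 5.3088 billion.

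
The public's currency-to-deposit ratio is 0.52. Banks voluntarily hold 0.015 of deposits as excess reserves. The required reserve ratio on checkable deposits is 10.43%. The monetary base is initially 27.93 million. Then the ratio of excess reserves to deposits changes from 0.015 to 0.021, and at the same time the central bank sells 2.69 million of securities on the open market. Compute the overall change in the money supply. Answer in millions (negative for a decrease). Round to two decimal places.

-6.95 million

Before: m₁ = (1 + 0.52) / (0.1043 + 0.015 + 0.52) ≈ 2.37760, MB₁ = 27.93, so M₁ = 2.37760 × 27.93 ≈ 66.4064 million.
After: m₂ = (1 + 0.52) / (0.1043 + 0.021 + 0.52) ≈ 2.35549, MB₂ = 27.93 − 2.69 = 25.24, so M₂ = 2.35549 × 25.24 ≈ 59.4526 million.
ΔM = M₂ − M₁ = 59.4526 − 66.4064 = -6.9538 million.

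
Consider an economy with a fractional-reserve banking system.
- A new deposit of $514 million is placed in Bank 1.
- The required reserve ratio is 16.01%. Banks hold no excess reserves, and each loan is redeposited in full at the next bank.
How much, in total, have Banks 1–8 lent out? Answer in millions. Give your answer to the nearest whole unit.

Bank i lends (1 − rr)^i of the original deposit: Bank 1 lends 514·0.8399 = 431.7086, Bank 2 lends 514·0.8399² ≈ 362.5921, and so on.
Summing a geometric series: total = 514·[0.8399·(1 − 0.8399^8) / (1 − 0.8399)] ≈ 2028.7340 million.

$2029 million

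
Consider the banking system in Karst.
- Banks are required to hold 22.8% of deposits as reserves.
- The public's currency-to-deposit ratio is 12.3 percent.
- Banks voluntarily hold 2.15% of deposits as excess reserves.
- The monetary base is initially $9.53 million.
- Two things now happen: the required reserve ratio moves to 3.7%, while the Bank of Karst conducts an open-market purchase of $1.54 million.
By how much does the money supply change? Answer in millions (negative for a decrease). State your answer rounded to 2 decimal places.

$39.76 million

Before: m₁ = (1 + 0.123) / (0.228 + 0.0215 + 0.123) ≈ 3.01477, MB₁ = 9.53, so M₁ = 3.01477 × 9.53 ≈ 28.7308 million.
After: m₂ = (1 + 0.123) / (0.037 + 0.0215 + 0.123) ≈ 6.18733, MB₂ = 9.53 + 1.54 = 11.07, so M₂ = 6.18733 × 11.07 ≈ 68.4937 million.
ΔM = M₂ − M₁ = 68.4937 − 28.7308 = 39.7629 million.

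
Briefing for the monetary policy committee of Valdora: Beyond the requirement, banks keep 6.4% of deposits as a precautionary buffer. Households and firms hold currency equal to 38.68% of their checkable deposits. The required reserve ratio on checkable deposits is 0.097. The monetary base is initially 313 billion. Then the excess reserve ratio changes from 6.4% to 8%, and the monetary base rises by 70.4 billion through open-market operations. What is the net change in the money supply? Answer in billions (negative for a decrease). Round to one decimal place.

Before: m₁ = (1 + 0.3868) / (0.097 + 0.064 + 0.3868) ≈ 2.53158, MB₁ = 313, so M₁ = 2.53158 × 313 ≈ 792.3845 billion.
After: m₂ = (1 + 0.3868) / (0.097 + 0.08 + 0.3868) ≈ 2.45974, MB₂ = 313 + 70.4 = 383.4, so M₂ = 2.45974 × 383.4 ≈ 943.0643 billion.
ΔM = M₂ − M₁ = 943.0643 − 792.3845 = 150.6798 billion.

150.7 billion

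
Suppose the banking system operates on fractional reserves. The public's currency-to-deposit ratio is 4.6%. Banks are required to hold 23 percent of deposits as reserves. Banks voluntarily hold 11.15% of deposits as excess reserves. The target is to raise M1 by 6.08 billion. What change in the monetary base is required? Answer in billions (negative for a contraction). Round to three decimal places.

The money multiplier is m = (1 + c) / (rr + e + c) = (1 + 0.046) / (0.23 + 0.1115 + 0.046) ≈ 2.69935.
ΔMB = ΔM / m = (+6.08) / 2.69935 ≈ 2.2524 billion.

2.252 billion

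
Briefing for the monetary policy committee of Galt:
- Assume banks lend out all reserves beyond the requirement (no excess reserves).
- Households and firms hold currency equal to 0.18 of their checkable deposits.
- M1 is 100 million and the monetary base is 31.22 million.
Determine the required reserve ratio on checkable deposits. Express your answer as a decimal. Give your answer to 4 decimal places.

0.1884

Using m = M/MB = 100/31.22 ≈ 3.203075. Since m = (1 + c)/(c + rr + e), the denominator satisfies c + rr + e = (1 + c)/m = (1 + 0.18) / 3.203075 ≈ 0.368396.
With c = 0.18 and e = 0, the required reserve ratio on checkable deposits is 0.368396 − 0.18 − 0 = 0.188396.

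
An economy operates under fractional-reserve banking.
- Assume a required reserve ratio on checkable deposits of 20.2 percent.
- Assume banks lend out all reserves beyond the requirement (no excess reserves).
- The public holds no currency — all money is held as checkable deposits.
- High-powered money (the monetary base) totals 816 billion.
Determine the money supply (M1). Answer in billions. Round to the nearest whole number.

With no currency drain or excess reserves, the money multiplier is m = 1/rr = 1/0.202 ≈ 4.9505.
Money supply M = m × MB = 4.9505 × 816 = 4039.608 billion.

4040 billion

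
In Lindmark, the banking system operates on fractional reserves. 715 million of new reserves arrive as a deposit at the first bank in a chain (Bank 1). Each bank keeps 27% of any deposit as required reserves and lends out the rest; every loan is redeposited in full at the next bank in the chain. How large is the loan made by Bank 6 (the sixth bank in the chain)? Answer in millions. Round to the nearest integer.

108 million

Each bank lends a fraction (1 − rr) = 0.7300 of the deposit it receives, so Bank 6 receives 715·0.7300^5 and lends 715·0.7300^6 ≈ 108.2040 million.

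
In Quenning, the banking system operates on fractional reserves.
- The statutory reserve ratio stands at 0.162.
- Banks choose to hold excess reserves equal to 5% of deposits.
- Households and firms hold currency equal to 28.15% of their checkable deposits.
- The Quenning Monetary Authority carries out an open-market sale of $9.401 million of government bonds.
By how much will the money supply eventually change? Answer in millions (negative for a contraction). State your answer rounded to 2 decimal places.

-24.41 million

The money multiplier is m = (1 + c) / (rr + e + c) = (1 + 0.2815) / (0.162 + 0.05 + 0.2815) ≈ 2.5968.
The sale removes 9.401 million of base, so ΔM = m × ΔMB = 2.5968 × (−9.401) ≈ -24.4125 million.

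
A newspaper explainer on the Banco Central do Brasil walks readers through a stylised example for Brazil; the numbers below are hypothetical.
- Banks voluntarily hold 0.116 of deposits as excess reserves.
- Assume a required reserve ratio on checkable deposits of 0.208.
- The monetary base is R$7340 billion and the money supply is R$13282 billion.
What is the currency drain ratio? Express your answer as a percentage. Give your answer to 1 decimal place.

51.1%

Using m = M/MB = 13282/7340 ≈ 1.809537. From m = (1 + c)/(c + rr + e), rearranging gives 1 + c = m·(c + rr + e), so c·(1 − m) = m·(rr + e) − 1.
Hence c = [m·(rr + e) − 1]/(1 − m) = [1.809537 × (0.208 + 0.116) − 1] / (1 − 1.809537) ≈ 0.511045.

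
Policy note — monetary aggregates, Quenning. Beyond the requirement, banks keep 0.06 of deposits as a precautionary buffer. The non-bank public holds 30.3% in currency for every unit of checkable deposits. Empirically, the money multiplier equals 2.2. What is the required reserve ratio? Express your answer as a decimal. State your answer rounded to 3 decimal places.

Using m = 2.2. Since m = (1 + c)/(c + rr + e), the denominator satisfies c + rr + e = (1 + c)/m = (1 + 0.303) / 2.2 ≈ 0.592273.
With c = 0.303 and e = 0.06, the required reserve ratio is 0.592273 − 0.303 − 0.06 = 0.229273.

0.229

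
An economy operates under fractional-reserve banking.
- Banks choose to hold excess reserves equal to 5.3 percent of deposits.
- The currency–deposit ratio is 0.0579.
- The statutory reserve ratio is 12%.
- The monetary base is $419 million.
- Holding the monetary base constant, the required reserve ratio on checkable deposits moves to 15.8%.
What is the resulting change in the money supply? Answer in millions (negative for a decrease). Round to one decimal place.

Initially m₁ = (1 + 0.0579) / (0.12 + 0.053 + 0.0579) ≈ 4.58164, so M₁ = 4.58164 × 419 ≈ 1919.7072 million.
After the change m₂ = (1 + 0.0579) / (0.158 + 0.053 + 0.0579) ≈ 3.93418, so M₂ = 3.93418 × 419 ≈ 1648.4214 million.
ΔM = M₂ − M₁ = 1648.4214 − 1919.7072 = -271.2858 million.

-271.3 million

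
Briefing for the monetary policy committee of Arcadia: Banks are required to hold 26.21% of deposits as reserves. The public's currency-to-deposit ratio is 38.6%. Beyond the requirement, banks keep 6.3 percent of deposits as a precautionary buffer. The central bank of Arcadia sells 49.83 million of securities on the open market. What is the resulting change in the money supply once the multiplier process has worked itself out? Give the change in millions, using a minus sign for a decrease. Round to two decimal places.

The money multiplier is m = (1 + c) / (rr + e + c) = (1 + 0.386) / (0.2621 + 0.063 + 0.386) ≈ 1.94909.
The sale removes 49.83 million of base, so ΔM = m × ΔMB = 1.94909 × (−49.83) ≈ -97.1232 million.

-97.12 million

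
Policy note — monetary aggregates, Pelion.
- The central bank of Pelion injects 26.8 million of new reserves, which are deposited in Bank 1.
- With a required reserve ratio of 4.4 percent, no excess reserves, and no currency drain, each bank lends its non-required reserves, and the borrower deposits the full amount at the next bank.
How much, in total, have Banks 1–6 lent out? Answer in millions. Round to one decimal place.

137.8 million

Bank i lends (1 − rr)^i of the original deposit: Bank 1 lends 26.8·0.9560 = 25.6208, Bank 2 lends 26.8·0.9560² ≈ 24.4935, and so on.
Summing a geometric series: total = 26.8·[0.9560·(1 − 0.9560^6) / (1 − 0.9560)] ≈ 137.7749 million.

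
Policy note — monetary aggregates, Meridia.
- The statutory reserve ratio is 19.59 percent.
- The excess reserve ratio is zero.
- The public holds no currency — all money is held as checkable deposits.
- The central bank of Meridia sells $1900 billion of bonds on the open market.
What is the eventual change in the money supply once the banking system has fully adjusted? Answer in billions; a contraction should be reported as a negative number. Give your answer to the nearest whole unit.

-9699 billion

The simple money multiplier is m = 1/rr = 1/0.1959 ≈ 5.10465.
An open-market sale reduces the monetary base by 1900 billion, so ΔM = m × ΔMB = 5.10465 × (−1900) = -9698.835 billion.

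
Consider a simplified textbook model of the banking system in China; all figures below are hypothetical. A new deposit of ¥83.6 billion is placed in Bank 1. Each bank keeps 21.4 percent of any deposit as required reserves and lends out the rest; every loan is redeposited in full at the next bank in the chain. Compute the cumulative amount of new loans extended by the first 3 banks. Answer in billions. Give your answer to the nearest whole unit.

¥158 billion

Bank i lends (1 − rr)^i of the original deposit: Bank 1 lends 83.6·0.7860 = 65.7096, Bank 2 lends 83.6·0.7860² ≈ 51.6477, and so on.
Summing a geometric series: total = 83.6·[0.7860·(1 − 0.7860^3) / (1 − 0.7860)] ≈ 157.9525 billion.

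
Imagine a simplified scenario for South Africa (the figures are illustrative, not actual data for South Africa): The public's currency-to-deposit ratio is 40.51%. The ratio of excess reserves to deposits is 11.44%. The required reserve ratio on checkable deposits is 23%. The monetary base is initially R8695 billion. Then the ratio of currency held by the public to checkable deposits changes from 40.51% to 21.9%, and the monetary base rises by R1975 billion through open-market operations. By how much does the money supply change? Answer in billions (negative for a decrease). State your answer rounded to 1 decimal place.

R6785.5 billion

Before: m₁ = (1 + 0.4051) / (0.23 + 0.1144 + 0.4051) ≈ 1.8747165, MB₁ = 8695, so M₁ = 1.8747165 × 8695 ≈ 16300.66 billion.
After: m₂ = (1 + 0.219) / (0.23 + 0.1144 + 0.219) ≈ 2.1636493, MB₂ = 8695 + 1975 = 10670, so M₂ = 2.1636493 × 10670 ≈ 23086.138 billion.
ΔM = M₂ − M₁ = 23086.138 − 16300.66 = 6785.478 billion.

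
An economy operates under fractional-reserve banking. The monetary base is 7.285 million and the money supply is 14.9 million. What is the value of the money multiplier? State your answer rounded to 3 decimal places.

The money multiplier is m = M / MB = 14.9 / 7.285 ≈ 2.04530.

2.045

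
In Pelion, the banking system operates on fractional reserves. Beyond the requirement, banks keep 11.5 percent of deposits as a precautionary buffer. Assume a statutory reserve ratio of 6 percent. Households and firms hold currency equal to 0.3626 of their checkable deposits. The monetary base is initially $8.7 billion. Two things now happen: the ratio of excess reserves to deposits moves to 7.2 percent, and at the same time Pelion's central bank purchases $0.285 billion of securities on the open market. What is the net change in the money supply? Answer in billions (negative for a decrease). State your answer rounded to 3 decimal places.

Before: m₁ = (1 + 0.3626) / (0.06 + 0.115 + 0.3626) ≈ 2.53460, MB₁ = 8.7, so M₁ = 2.53460 × 8.7 ≈ 22.051 billion.
After: m₂ = (1 + 0.3626) / (0.06 + 0.072 + 0.3626) ≈ 2.75495, MB₂ = 8.7 + 0.285 = 8.985, so M₂ = 2.75495 × 8.985 ≈ 24.7532 billion.
ΔM = M₂ − M₁ = 24.7532 − 22.051 = 2.7022 billion.

$2.702 billion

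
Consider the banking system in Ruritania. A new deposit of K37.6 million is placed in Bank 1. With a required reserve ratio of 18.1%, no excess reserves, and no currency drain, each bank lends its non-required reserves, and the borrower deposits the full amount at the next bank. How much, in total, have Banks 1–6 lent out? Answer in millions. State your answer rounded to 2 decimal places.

K118.79 million

Bank i lends (1 − rr)^i of the original deposit: Bank 1 lends 37.6·0.8190 = 30.7944, Bank 2 lends 37.6·0.8190² ≈ 25.2206, and so on.
Summing a geometric series: total = 37.6·[0.8190·(1 − 0.8190^6) / (1 − 0.8190)] ≈ 118.7900 million.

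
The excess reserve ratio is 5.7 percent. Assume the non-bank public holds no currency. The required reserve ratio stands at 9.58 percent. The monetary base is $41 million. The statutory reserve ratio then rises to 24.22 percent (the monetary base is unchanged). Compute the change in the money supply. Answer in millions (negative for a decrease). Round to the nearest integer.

-131 million

Initially m₁ = 1 / (0.0958 + 0.057) ≈ 6.5445, so M₁ = 6.5445 × 41 = 268.3245 million.
After the change m₂ = 1 / (0.2422 + 0.057) ≈ 3.3422, so M₂ = 3.3422 × 41 = 137.0302 million.
ΔM = M₂ − M₁ = 137.0302 − 268.3245 = -131.2943 million.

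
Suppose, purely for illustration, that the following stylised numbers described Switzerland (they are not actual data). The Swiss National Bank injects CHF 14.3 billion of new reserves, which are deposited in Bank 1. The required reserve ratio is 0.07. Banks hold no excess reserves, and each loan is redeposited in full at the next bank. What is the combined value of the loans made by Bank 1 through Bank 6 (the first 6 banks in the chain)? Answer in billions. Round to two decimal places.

Bank i lends (1 − rr)^i of the original deposit: Bank 1 lends 14.3·0.9300 = 13.2990, Bank 2 lends 14.3·0.9300² ≈ 12.3681, and so on.
Summing a geometric series: total = 14.3·[0.9300·(1 − 0.9300^6) / (1 − 0.9300)] ≈ 67.0668 billion.

CHF 67.07 billion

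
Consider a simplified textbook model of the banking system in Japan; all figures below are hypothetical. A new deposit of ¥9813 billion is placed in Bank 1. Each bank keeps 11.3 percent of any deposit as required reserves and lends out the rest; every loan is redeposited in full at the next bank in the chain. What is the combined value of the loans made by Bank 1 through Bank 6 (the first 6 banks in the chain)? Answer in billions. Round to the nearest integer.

Bank i lends (1 − rr)^i of the original deposit: Bank 1 lends 9813·0.8870 = 8704.1310, Bank 2 lends 9813·0.8870² ≈ 7720.5642, and so on.
Summing a geometric series: total = 9813·[0.8870·(1 − 0.8870^6) / (1 − 0.8870)] ≈ 39514.1122 billion.

¥39514 billion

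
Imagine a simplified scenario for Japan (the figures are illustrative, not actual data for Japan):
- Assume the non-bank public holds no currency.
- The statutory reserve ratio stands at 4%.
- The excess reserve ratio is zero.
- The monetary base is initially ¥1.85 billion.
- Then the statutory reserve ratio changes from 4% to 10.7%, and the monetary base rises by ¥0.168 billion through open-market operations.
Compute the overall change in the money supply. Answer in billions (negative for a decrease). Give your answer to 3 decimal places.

-27.390 billion

Before: m₁ = 1 / (0.04) = 25, MB₁ = 1.85, so M₁ = 25 × 1.85 = 46.25 billion.
After: m₂ = 1 / (0.107) ≈ 9.34579, MB₂ = 1.85 + 0.168 = 2.018, so M₂ = 9.34579 × 2.018 ≈ 18.8598 billion.
ΔM = M₂ − M₁ = 18.8598 − 46.25 = -27.3902 billion.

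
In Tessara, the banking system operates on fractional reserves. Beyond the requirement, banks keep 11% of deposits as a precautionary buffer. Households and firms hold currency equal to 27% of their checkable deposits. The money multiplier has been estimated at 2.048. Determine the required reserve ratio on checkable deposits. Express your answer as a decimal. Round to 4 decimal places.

Using m = 2.048. Since m = (1 + c)/(c + rr + e), the denominator satisfies c + rr + e = (1 + c)/m = (1 + 0.27) / 2.048 ≈ 0.620117.
With c = 0.27 and e = 0.11, the required reserve ratio on checkable deposits is 0.620117 − 0.27 − 0.11 = 0.240117.

0.2401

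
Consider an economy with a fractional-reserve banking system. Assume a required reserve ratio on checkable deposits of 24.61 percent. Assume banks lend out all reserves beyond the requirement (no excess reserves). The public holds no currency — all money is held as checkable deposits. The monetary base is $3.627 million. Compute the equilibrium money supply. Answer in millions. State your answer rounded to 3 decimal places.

$14.738 million

With no currency drain or excess reserves, the money multiplier is m = 1/rr = 1/0.2461 ≈ 4.06339.
Money supply M = m × MB = 4.06339 × 3.627 ≈ 14.7379 million.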